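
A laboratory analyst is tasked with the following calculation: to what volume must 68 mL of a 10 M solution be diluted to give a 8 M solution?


C1V1 = C2V2
10 × 68 = 8 × V2
V2 = 680/8 = 85.0 mL

85.0 mL


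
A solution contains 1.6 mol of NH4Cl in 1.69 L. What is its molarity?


M = n/V = 1.6/1.69 = 0.947 mol/L

0.947 M


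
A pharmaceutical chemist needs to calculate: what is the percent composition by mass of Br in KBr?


M(KBr) = 1×39.1 + 1×79.9 = 119.00 g/mol
Mass of Br = 1 × 79.9 = 79.90 g/mol
% Br = 79.90/119.00 × 100 = 67.14%

67.14%


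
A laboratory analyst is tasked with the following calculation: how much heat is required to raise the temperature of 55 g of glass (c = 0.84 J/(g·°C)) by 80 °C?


q = mcΔT = 55 × 0.84 × 80
= 3696.00 J

3696.00 J


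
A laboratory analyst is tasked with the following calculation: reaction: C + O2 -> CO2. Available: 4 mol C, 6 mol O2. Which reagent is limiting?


Mole ratio available / coefficient:
  C: 4/1 = 4.000
  O2: 6/1 = 6.000
Smaller ratio is limiting.

C


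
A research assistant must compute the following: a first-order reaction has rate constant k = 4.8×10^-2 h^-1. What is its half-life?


t½ = ln2/k = 0.693147/(4.8×10^-2 h^-1)
= 14.44 h

14.44 h


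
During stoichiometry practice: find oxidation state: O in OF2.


F is always -1; 2(-1) + x = 0, so O = +2
Oxidation number: +2

+2


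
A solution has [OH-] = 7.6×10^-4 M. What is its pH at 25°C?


pOH = -log10([OH-]) = -log10(7.6×10^-4)
= 4 - log10(7.6) = 3.12
pH = 14 - pOH = 14 - 3.12 = 10.88

10.88


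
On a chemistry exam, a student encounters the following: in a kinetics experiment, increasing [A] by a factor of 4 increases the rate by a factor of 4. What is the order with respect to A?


rate ∝ [A]^n
4^n = 4 → n = 1
Order in A: 1

1


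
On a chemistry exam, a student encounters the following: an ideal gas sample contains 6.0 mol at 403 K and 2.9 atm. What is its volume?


PV = nRT  (R = 0.08206 L·atm/(mol·K))
V = nRT/P = 6.0×0.08206×403/2.9
= 68.421 L

68.421 L


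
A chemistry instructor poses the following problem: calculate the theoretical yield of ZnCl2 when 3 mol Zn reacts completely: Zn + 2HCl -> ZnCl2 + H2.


Mole ratio ZnCl2:Zn = 1:1
n(ZnCl2) = 3 × 1/1 = 3.000 mol
mass = 3.000 × 136.28 = 408.84 g

408.84 g


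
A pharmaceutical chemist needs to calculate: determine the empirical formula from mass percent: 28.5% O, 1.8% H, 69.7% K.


Assume 100 g sample. Moles of each element:
  O: 28.5/16.0 = 1.781 mol
  H: 1.8/1.008 = 1.786 mol
  K: 69.7/39.1 = 1.783 mol
Divide by smallest (1.781):
  O: 1.781/1.781 = 1.0
  H: 1.786/1.781 = 1.0
  K: 1.783/1.781 = 1.0
Empirical formula: KOH

KOH


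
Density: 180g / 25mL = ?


ρ = mass/volume
= 180/25
= 7.2 g/mL

7.2 g/mL


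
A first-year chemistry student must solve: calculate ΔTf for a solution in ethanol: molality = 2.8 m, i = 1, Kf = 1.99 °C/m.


ΔTf = Kf × m × i
= 1.99 × 2.8 × 1
= 5.572 °C

5.572 °C


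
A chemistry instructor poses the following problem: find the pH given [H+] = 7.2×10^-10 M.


pH = -log10([H+]) = -log10(7.2×10^-10)
= 10 - log10(7.2)
= 10 - 0.86
= 9.14

9.14


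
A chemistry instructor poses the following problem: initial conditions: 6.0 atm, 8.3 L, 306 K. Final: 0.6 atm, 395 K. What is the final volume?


P1V1/T1 = P2V2/T2
V2 = P1V1T2/(T1P2)
= 6.0×8.3×395/(306×0.6)
= 107.141 L

107.141 L


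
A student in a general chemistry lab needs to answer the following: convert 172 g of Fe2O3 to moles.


M(Fe2O3) = 159.7 g/mol
n = mass/M = 172/159.7 = 1.077 mol

1.077 mol


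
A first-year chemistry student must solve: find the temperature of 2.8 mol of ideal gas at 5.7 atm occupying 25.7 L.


PV = nRT  (R = 0.08206 L·atm/(mol·K))
T = PV/(nR) = 5.7×25.7/(2.8×0.08206)
= 146.49/0.229768
= 637.56 K

637.56 K


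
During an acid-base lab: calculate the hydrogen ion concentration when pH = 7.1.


[H+] = 10^(-pH) = 10^(-7.1)
= 7.94×10^-8 M

7.94×10^-8 M


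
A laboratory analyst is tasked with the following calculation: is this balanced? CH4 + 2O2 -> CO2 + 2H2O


Equation: CH4 + 2O2 -> CO2 + 2H2O
Check atoms: C: 1=1, H: 4=4, O: 4=4
Balanced

Yes, balanced


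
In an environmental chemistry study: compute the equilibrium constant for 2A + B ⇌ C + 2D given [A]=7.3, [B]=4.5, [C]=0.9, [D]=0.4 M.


Kc = [C][D]^2/([A]^2[B])
= (0.9^1 × 0.4^2)/(7.3^2 × 4.5^1)
= 0.144/239.805
= 6.005×10^-4

6.005×10^-4


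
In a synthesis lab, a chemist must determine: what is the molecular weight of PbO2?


M(PbO2) = 1×207.2 + 2×16.0
= 207.2 + 32.0
= 239.2 g/mol

239.2 g/mol


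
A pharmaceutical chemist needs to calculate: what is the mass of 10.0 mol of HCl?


M(HCl) = 36.46 g/mol
mass = n × M = 10.0 × 36.46 = 364.60 g

364.60 g


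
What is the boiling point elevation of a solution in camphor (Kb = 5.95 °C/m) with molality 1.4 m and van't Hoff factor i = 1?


ΔTb = Kb × m × i
= 5.95 × 1.4 × 1
= 8.33 °C

8.33 °C


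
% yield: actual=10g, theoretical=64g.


% yield = actual/theoretical × 100
= 10/64 × 100
= 15.62%

15.62%


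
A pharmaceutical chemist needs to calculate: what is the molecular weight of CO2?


M(CO2) = 1×12.01 + 2×16.0
= 12.01 + 32.0
= 44.01 g/mol

44.01 g/mol


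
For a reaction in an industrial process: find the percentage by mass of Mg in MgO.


M(MgO) = 1×24.31 + 1×16.0 = 40.31 g/mol
Mass of Mg = 1 × 24.31 = 24.31 g/mol
% Mg = 24.31/40.31 × 100 = 60.31%

60.31%


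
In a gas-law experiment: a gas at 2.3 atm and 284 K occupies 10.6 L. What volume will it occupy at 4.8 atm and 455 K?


P1V1/T1 = P2V2/T2
V2 = P1V1T2/(T1P2)
= 2.3×10.6×455/(284×4.8)
= 8.137 L

8.137 L


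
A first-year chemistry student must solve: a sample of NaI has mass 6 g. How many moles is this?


M(NaI) = 149.89 g/mol
n = mass/M = 6/149.89 = 0.04 mol

0.04 mol


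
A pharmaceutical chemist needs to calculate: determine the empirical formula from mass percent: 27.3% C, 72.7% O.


Assume 100 g sample. Moles of each element:
  C: 27.3/12.01 = 2.273 mol
  O: 72.7/16.0 = 4.544 mol
Divide by smallest (2.273):
  C: 2.273/2.273 = 1.0
  O: 4.544/2.273 = 2.0
Empirical formula: CO2

CO2


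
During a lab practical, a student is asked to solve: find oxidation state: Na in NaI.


Group 1 metal: +1
Oxidation number: +1

+1


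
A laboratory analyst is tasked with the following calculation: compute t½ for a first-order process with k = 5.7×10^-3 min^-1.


t½ = ln2/k = 0.693147/(5.7×10^-3 min^-1)
= 121.6 min

121.6 min


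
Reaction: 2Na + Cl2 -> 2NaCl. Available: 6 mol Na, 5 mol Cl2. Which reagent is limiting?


Mole ratio available / coefficient:
  Na: 6/2 = 3.000
  Cl2: 5/1 = 5.000
Smaller ratio is limiting.

Na


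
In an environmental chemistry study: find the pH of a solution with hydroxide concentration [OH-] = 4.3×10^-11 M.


pOH = -log10([OH-]) = -log10(4.3×10^-11)
= 11 - log10(4.3) = 10.37
pH = 14 - pOH = 14 - 10.37 = 3.63

3.63


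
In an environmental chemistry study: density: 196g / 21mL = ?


ρ = mass/volume
= 196/21
= 9.333 g/mL

9.333 g/mL


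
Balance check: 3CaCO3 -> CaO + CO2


Equation: 3CaCO3 -> CaO + CO2
Check atoms: C: 3≠1, Ca: 3≠1, O: 9≠3
Not balanced

No, not balanced


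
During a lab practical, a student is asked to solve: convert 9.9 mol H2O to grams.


M(H2O) = 18.02 g/mol
mass = n × M = 9.9 × 18.02 = 178.40 g

178.40 g


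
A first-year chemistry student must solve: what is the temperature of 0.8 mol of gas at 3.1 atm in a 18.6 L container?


PV = nRT  (R = 0.08206 L·atm/(mol·K))
T = PV/(nR) = 3.1×18.6/(0.8×0.08206)
= 57.66/0.065648
= 878.32 K

878.32 K


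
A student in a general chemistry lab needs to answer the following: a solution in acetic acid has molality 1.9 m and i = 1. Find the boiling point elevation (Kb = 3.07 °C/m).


ΔTb = Kb × m × i
= 3.07 × 1.9 × 1
= 5.833 °C

5.833 °C


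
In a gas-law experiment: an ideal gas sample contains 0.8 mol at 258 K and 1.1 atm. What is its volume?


PV = nRT  (R = 0.08206 L·atm/(mol·K))
V = nRT/P = 0.8×0.08206×258/1.1
= 15.397 L

15.397 L


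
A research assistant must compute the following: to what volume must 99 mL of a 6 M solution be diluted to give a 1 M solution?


C1V1 = C2V2
6 × 99 = 1 × V2
V2 = 594/1 = 594.0 mL

594.0 mL


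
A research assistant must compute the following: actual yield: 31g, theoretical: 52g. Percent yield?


% yield = actual/theoretical × 100
= 31/52 × 100
= 59.62%

59.62%


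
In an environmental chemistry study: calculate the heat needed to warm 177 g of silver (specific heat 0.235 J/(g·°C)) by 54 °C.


q = mcΔT = 177 × 0.235 × 54
= 2246.13 J

2246.13 J


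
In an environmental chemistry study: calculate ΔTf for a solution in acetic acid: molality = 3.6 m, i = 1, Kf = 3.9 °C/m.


ΔTf = Kf × m × i
= 3.9 × 3.6 × 1
= 14.04 °C

14.04 °C


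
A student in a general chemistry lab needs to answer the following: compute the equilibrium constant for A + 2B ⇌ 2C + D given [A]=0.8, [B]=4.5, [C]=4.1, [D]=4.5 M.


Kc = [C]^2[D]/([A][B]^2)
= (4.1^2 × 4.5^1)/(0.8^1 × 4.5^2)
= 75.645/16.2
= 4.669

4.669


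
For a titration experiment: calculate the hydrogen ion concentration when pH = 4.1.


[H+] = 10^(-pH) = 10^(-4.1)
= 7.94×10^-5 M

7.94×10^-5 M


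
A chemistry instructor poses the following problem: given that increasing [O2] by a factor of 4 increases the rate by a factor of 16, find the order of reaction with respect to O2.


rate ∝ [O2]^n
4^n = 16 → n = 2
Order in O2: 2

2


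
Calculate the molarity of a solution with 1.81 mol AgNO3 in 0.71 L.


M = n/V = 1.81/0.71 = 2.549 mol/L

2.549 M


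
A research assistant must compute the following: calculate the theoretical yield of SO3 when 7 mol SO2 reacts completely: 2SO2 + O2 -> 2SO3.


Mole ratio SO3:SO2 = 2:2
n(SO3) = 7 × 2/2 = 7.000 mol
mass = 7.000 × 80.07 = 560.49 g

560.49 g


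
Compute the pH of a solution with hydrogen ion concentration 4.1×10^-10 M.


pH = -log10([H+]) = -log10(4.1×10^-10)
= 10 - log10(4.1)
= 10 - 0.61
= 9.39

9.39


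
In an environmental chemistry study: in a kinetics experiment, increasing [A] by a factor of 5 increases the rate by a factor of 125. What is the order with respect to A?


rate ∝ [A]^n
5^n = 125 → n = 3
Order in A: 3

3


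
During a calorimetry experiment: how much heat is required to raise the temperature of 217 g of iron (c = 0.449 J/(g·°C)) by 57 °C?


q = mcΔT = 217 × 0.449 × 57
= 5553.68 J

5553.68 J


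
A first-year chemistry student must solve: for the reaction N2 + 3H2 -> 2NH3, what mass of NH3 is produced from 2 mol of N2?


Mole ratio NH3:N2 = 2:1
n(NH3) = 2 × 2/1 = 4.000 mol
mass = 4.000 × 17.03 = 68.12 g

68.12 g


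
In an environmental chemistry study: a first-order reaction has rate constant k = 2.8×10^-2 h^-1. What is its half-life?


t½ = ln2/k = 0.693147/(2.8×10^-2 h^-1)
= 24.76 h

24.76 h


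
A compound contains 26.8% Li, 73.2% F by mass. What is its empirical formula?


Assume 100 g sample. Moles of each element:
  Li: 26.8/6.94 = 3.862 mol
  F: 73.2/19.0 = 3.853 mol
Divide by smallest (3.853):
  Li: 3.862/3.853 = 1.0
  F: 3.853/3.853 = 1.0
Empirical formula: LiF

LiF


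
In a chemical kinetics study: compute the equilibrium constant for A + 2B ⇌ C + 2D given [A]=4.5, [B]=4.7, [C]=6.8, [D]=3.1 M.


Kc = [C][D]^2/([A][B]^2)
= (6.8^1 × 3.1^2)/(4.5^1 × 4.7^2)
= 65.348/99.405
= 0.6574

0.6574


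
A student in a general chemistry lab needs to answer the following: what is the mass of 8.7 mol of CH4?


M(CH4) = 16.04 g/mol
mass = n × M = 8.7 × 16.04 = 139.55 g

139.55 g


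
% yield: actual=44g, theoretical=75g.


% yield = actual/theoretical × 100
= 44/75 × 100
= 58.67%

58.67%


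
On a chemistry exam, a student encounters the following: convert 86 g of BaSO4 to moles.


M(BaSO4) = 233.4 g/mol
n = mass/M = 86/233.4 = 0.3685 mol

0.3685 mol


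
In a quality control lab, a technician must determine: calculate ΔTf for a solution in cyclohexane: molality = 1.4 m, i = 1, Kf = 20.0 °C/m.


ΔTf = Kf × m × i
= 20.0 × 1.4 × 1
= 28.0 °C

28.0 °C


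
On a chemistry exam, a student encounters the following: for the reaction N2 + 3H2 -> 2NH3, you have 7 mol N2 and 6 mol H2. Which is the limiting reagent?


Mole ratio available / coefficient:
  N2: 7/1 = 7.000
  H2: 6/3 = 2.000
Smaller ratio is limiting.

H2


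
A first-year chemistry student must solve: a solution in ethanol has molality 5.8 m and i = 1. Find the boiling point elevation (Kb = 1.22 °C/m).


ΔTb = Kb × m × i
= 1.22 × 5.8 × 1
= 7.076 °C

7.076 °C


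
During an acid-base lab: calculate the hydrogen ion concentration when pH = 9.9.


[H+] = 10^(-pH) = 10^(-9.9)
= 1.26×10^-10 M

1.26×10^-10 M


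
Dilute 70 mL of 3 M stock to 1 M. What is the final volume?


C1V1 = C2V2
3 × 70 = 1 × V2
V2 = 210/1 = 210.0 mL

210.0 mL


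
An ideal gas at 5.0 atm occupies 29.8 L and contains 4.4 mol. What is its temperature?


PV = nRT  (R = 0.08206 L·atm/(mol·K))
T = PV/(nR) = 5.0×29.8/(4.4×0.08206)
= 149.00/0.361064
= 412.67 K

412.67 K


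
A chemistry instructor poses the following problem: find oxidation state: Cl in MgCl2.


halide: -1
Oxidation number: -1

-1


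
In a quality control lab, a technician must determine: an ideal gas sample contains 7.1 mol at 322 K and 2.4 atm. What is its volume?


PV = nRT  (R = 0.08206 L·atm/(mol·K))
V = nRT/P = 7.1×0.08206×322/2.4
= 78.169 L

78.169 L


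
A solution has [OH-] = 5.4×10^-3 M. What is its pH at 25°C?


pOH = -log10([OH-]) = -log10(5.4×10^-3)
= 3 - log10(5.4) = 2.27
pH = 14 - pOH = 14 - 2.27 = 11.73

11.73


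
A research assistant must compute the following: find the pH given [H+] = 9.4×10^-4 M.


pH = -log10([H+]) = -log10(9.4×10^-4)
= 4 - log10(9.4)
= 4 - 0.97
= 3.03

3.03


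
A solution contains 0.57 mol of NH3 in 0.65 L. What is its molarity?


M = n/V = 0.57/0.65 = 0.877 mol/L

0.877 M


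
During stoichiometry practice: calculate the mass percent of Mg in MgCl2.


M(MgCl2) = 1×24.31 + 2×35.45 = 95.21 g/mol
Mass of Mg = 1 × 24.31 = 24.31 g/mol
% Mg = 24.31/95.21 × 100 = 25.53%

25.53%


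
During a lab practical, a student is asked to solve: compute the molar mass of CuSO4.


M(CuSO4) = 1×63.55 + 1×32.07 + 4×16.0
= 63.55 + 32.07 + 64.0
= 159.62 g/mol

159.62 g/mol


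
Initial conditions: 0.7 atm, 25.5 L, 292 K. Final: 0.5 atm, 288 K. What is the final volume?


P1V1/T1 = P2V2/T2
V2 = P1V1T2/(T1P2)
= 0.7×25.5×288/(292×0.5)
= 35.211 L

35.211 L


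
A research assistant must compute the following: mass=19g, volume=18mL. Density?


ρ = mass/volume
= 19/18
= 1.056 g/mL

1.056 g/mL


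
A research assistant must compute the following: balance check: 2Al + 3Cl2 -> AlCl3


Equation: 2Al + 3Cl2 -> AlCl3
Check atoms: Al: 2≠1, Cl: 6≠3
Not balanced

No, not balanced


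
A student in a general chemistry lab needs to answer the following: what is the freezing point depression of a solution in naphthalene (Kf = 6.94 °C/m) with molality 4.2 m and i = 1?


ΔTf = Kf × m × i
= 6.94 × 4.2 × 1
= 29.148 °C

29.148 °C


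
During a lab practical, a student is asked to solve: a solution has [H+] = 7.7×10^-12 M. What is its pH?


pH = -log10([H+]) = -log10(7.7×10^-12)
= 12 - log10(7.7)
= 12 - 0.89
= 11.11

11.11


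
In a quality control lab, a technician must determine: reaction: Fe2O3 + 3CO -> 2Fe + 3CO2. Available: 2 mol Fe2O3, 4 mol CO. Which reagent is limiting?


Mole ratio available / coefficient:
  Fe2O3: 2/1 = 2.000
  CO: 4/3 = 1.333
Smaller ratio is limiting.

CO


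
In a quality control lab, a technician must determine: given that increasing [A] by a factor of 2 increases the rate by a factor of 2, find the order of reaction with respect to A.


rate ∝ [A]^n
2^n = 2 → n = 1
Order in A: 1

1


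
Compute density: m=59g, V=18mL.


ρ = mass/volume
= 59/18
= 3.278 g/mL

3.278 g/mL


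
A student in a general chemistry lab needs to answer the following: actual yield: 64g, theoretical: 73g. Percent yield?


% yield = actual/theoretical × 100
= 64/73 × 100
= 87.67%

87.67%


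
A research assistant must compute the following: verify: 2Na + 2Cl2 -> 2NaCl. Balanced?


Equation: 2Na + 2Cl2 -> 2NaCl
Check atoms: Cl: 4≠2, Na: 2=2
Not balanced

No, not balanced


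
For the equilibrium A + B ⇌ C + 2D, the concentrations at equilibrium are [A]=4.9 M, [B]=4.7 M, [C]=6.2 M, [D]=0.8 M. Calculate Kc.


Kc = [C][D]^2/([A][B])
= (6.2^1 × 0.8^2)/(4.9^1 × 4.7^1)
= 3.968/23.03
= 0.1723

0.1723


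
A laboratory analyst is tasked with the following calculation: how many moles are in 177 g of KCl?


M(KCl) = 74.55 g/mol
n = mass/M = 177/74.55 = 2.3742 mol

2.3742 mol


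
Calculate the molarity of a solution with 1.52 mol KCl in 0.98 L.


M = n/V = 1.52/0.98 = 1.551 mol/L

1.551 M


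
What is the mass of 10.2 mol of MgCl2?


M(MgCl2) = 95.21 g/mol
mass = n × M = 10.2 × 95.21 = 971.14 g

971.14 g


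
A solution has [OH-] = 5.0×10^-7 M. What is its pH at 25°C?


pOH = -log10([OH-]) = -log10(5.0×10^-7)
= 7 - log10(5.0) = 6.3
pH = 14 - pOH = 14 - 6.3 = 7.7

7.7


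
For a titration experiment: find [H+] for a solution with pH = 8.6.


[H+] = 10^(-pH) = 10^(-8.6)
= 2.51×10^-9 M

2.51×10^-9 M


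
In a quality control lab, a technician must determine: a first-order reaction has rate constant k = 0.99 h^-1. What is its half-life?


t½ = ln2/k = 0.693147/(0.99 h^-1)
= 0.7001 h

0.7001 h


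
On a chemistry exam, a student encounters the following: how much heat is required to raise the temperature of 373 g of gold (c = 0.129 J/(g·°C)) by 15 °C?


q = mcΔT = 373 × 0.129 × 15
= 721.76 J

721.76 J


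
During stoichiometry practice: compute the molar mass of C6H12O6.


M(C6H12O6) = 6×12.01 + 12×1.008 + 6×16.0
= 72.06 + 12.1 + 96.0
= 180.16 g/mol

180.16 g/mol


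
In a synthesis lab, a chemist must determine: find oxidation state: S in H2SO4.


2(+1) + x + 4(-2) = 0, so x = +6
Oxidation number: +6

+6


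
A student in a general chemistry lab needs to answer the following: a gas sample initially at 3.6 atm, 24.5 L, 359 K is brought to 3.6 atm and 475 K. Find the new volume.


P1V1/T1 = P2V2/T2
V2 = P1V1T2/(T1P2)
= 3.6×24.5×475/(359×3.6)
= 32.416 L

32.416 L


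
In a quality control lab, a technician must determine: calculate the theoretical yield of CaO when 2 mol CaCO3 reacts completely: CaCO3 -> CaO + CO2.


Mole ratio CaO:CaCO3 = 1:1
n(CaO) = 2 × 1/1 = 2.000 mol
mass = 2.000 × 56.08 = 112.16 g

112.16 g


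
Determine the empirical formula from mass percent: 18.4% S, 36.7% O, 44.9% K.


Assume 100 g sample. Moles of each element:
  S: 18.4/32.07 = 0.574 mol
  O: 36.7/16.0 = 2.294 mol
  K: 44.9/39.1 = 1.148 mol
Divide by smallest (0.574):
  S: 0.574/0.574 = 1.0
  O: 2.294/0.574 = 4.0
  K: 1.148/0.574 = 2.0
Empirical formula: K2SO4

K2SO4


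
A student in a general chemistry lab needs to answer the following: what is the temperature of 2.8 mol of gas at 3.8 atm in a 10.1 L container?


PV = nRT  (R = 0.08206 L·atm/(mol·K))
T = PV/(nR) = 3.8×10.1/(2.8×0.08206)
= 38.38/0.229768
= 167.04 K

167.04 K


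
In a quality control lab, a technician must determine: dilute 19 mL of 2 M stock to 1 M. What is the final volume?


C1V1 = C2V2
2 × 19 = 1 × V2
V2 = 38/1 = 38.0 mL

38.0 mL


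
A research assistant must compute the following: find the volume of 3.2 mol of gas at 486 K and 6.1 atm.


PV = nRT  (R = 0.08206 L·atm/(mol·K))
V = nRT/P = 3.2×0.08206×486/6.1
= 20.921 L

20.921 L


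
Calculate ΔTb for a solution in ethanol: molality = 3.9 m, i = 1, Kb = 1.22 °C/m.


ΔTb = Kb × m × i
= 1.22 × 3.9 × 1
= 4.758 °C

4.758 °C


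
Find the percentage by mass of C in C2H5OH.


M(C2H5OH) = 2×12.01 + 6×1.008 + 1×16.0 = 46.068 g/mol
Mass of C = 2 × 12.01 = 24.02 g/mol
% C = 24.02/46.068 × 100 = 52.14%

52.14%


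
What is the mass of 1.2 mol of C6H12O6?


M(C6H12O6) = 180.16 g/mol
mass = n × M = 1.2 × 180.16 = 216.19 g

216.19 g


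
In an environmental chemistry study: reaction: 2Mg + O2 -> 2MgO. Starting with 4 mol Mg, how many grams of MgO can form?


Mole ratio MgO:Mg = 2:2
n(MgO) = 4 × 2/2 = 4.000 mol
mass = 4.000 × 40.31 = 161.24 g

161.24 g


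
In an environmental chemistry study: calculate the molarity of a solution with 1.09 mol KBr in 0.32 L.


M = n/V = 1.09/0.32 = 3.406 mol/L

3.406 M


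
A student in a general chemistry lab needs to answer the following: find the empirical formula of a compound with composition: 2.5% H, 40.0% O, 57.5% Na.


Assume 100 g sample. Moles of each element:
  H: 2.5/1.008 = 2.48 mol
  O: 40.0/16.0 = 2.5 mol
  Na: 57.5/22.99 = 2.501 mol
Divide by smallest (2.48):
  H: 2.48/2.48 = 1.0
  O: 2.5/2.48 = 1.01
  Na: 2.501/2.48 = 1.01
Empirical formula: NaOH

NaOH


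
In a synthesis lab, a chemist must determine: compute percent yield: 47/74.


% yield = actual/theoretical × 100
= 47/74 × 100
= 63.51%

63.51%


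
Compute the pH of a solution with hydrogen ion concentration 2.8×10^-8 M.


pH = -log10([H+]) = -log10(2.8×10^-8)
= 8 - log10(2.8)
= 8 - 0.45
= 7.55

7.55


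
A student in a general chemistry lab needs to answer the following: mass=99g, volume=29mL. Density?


ρ = mass/volume
= 99/29
= 3.414 g/mL

3.414 g/mL


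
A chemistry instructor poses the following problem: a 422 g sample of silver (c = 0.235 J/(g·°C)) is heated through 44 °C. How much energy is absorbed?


q = mcΔT = 422 × 0.235 × 44
= 4363.48 J

4363.48 J


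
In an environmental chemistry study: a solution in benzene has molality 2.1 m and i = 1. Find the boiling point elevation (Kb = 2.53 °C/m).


ΔTb = Kb × m × i
= 2.53 × 2.1 × 1
= 5.313 °C

5.313 °C


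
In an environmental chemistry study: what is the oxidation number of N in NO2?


x + 2(-2) = 0, so x = +4
Oxidation number: +4

+4


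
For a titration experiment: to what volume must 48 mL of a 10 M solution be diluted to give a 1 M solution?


C1V1 = C2V2
10 × 48 = 1 × V2
V2 = 480/1 = 480.0 mL

480.0 mL


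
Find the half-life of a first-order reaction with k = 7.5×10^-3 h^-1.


t½ = ln2/k = 0.693147/(7.5×10^-3 h^-1)
= 92.42 h

92.42 h


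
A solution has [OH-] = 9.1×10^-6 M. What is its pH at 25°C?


pOH = -log10([OH-]) = -log10(9.1×10^-6)
= 6 - log10(9.1) = 5.04
pH = 14 - pOH = 14 - 5.04 = 8.96

8.96


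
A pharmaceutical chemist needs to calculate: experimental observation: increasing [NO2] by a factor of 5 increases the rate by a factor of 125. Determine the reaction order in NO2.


rate ∝ [NO2]^n
5^n = 125 → n = 3
Order in NO2: 3

3


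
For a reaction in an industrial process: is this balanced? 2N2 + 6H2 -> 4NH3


Equation: 2N2 + 6H2 -> 4NH3
Check atoms: H: 12=12, N: 4=4
Balanced

Yes, balanced


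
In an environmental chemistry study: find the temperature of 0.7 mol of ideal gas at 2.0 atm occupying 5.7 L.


PV = nRT  (R = 0.08206 L·atm/(mol·K))
T = PV/(nR) = 2.0×5.7/(0.7×0.08206)
= 11.40/0.057442
= 198.46 K

198.46 K


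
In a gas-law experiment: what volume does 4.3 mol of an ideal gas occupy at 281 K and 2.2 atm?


PV = nRT  (R = 0.08206 L·atm/(mol·K))
V = nRT/P = 4.3×0.08206×281/2.2
= 45.07 L

45.07 L


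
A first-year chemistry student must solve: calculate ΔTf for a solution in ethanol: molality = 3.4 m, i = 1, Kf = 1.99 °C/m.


ΔTf = Kf × m × i
= 1.99 × 3.4 × 1
= 6.766 °C

6.766 °C


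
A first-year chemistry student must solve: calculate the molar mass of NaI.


M(NaI) = 1×22.99 + 1×126.9
= 22.99 + 126.9
= 149.89 g/mol

149.89 g/mol


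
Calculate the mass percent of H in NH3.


M(NH3) = 1×14.01 + 3×1.008 = 17.034 g/mol
Mass of H = 3 × 1.008 = 3.024 g/mol
% H = 3.024/17.034 × 100 = 17.75%

17.75%


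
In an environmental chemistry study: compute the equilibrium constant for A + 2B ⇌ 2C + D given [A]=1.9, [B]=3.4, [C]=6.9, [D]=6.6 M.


Kc = [C]^2[D]/([A][B]^2)
= (6.9^2 × 6.6^1)/(1.9^1 × 3.4^2)
= 314.226/21.964
= 14.31

14.31


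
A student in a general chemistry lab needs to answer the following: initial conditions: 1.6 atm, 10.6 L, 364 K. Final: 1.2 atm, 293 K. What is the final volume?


P1V1/T1 = P2V2/T2
V2 = P1V1T2/(T1P2)
= 1.6×10.6×293/(364×1.2)
= 11.377 L

11.377 L


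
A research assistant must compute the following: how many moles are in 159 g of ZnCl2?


M(ZnCl2) = 136.28 g/mol
n = mass/M = 159/136.28 = 1.1667 mol

1.1667 mol


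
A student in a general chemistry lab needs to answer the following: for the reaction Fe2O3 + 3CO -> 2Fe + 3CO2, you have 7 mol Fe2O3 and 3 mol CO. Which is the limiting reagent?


Mole ratio available / coefficient:
  Fe2O3: 7/1 = 7.000
  CO: 3/3 = 1.000
Smaller ratio is limiting.

CO


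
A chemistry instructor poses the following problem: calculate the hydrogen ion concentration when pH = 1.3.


[H+] = 10^(-pH) = 10^(-1.3)
= 5.01×10^-2 M

5.01×10^-2 M


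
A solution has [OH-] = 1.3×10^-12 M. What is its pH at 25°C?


pOH = -log10([OH-]) = -log10(1.3×10^-12)
= 12 - log10(1.3) = 11.89
pH = 14 - pOH = 14 - 11.89 = 2.11

2.11


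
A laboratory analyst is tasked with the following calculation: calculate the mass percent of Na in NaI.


M(NaI) = 1×22.99 + 1×126.9 = 149.89 g/mol
Mass of Na = 1 × 22.99 = 22.99 g/mol
% Na = 22.99/149.89 × 100 = 15.34%

15.34%


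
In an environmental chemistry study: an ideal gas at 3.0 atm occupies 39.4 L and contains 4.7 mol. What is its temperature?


PV = nRT  (R = 0.08206 L·atm/(mol·K))
T = PV/(nR) = 3.0×39.4/(4.7×0.08206)
= 118.20/0.385682
= 306.47 K

306.47 K


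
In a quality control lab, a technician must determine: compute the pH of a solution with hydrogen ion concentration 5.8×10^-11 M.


pH = -log10([H+]) = -log10(5.8×10^-11)
= 11 - log10(5.8)
= 11 - 0.76
= 10.24

10.24


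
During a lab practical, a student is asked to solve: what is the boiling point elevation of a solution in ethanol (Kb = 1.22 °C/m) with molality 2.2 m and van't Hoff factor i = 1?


ΔTb = Kb × m × i
= 1.22 × 2.2 × 1
= 2.684 °C

2.684 °C


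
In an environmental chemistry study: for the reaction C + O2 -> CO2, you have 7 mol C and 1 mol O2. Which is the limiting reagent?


Mole ratio available / coefficient:
  C: 7/1 = 7.000
  O2: 1/1 = 1.000
Smaller ratio is limiting.

O2


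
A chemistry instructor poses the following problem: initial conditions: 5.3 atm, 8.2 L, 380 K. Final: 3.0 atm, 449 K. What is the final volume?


P1V1/T1 = P2V2/T2
V2 = P1V1T2/(T1P2)
= 5.3×8.2×449/(380×3.0)
= 17.117 L

17.117 L


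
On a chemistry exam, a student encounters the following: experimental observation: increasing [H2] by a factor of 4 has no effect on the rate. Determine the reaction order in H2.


rate ∝ [H2]^n
rate ∝ [H2]^0
Order in H2: 0

0


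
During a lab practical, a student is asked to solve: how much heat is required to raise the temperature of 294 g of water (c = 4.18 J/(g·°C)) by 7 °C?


q = mcΔT = 294 × 4.18 × 7
= 8602.44 J

8602.44 J


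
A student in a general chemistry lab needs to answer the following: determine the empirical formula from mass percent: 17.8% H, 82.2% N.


Assume 100 g sample. Moles of each element:
  H: 17.8/1.008 = 17.659 mol
  N: 82.2/14.01 = 5.867 mol
Divide by smallest (5.867):
  H: 17.659/5.867 = 3.01
  N: 5.867/5.867 = 1.0
Empirical formula: NH3

NH3


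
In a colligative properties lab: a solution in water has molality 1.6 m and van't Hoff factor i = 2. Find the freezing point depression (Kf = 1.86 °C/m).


ΔTf = Kf × m × i
= 1.86 × 1.6 × 2
= 5.952 °C

5.952 °C


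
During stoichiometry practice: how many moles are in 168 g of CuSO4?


M(CuSO4) = 159.62 g/mol
n = mass/M = 168/159.62 = 1.0525 mol

1.0525 mol


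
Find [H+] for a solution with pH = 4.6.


[H+] = 10^(-pH) = 10^(-4.6)
= 2.51×10^-5 M

2.51×10^-5 M


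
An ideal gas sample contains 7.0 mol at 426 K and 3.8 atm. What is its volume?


PV = nRT  (R = 0.08206 L·atm/(mol·K))
V = nRT/P = 7.0×0.08206×426/3.8
= 64.396 L

64.396 L


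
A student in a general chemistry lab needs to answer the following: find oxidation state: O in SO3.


O is usually -2
Oxidation number: -2

-2


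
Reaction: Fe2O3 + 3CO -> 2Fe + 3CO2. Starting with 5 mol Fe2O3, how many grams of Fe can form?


Mole ratio Fe:Fe2O3 = 2:1
n(Fe) = 5 × 2/1 = 10.000 mol
mass = 10.000 × 55.85 = 558.5 g

558.5 g


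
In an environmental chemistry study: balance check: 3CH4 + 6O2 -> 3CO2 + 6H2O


Equation: 3CH4 + 6O2 -> 3CO2 + 6H2O
Check atoms: C: 3=3, H: 12=12, O: 12=12
Balanced

Yes, balanced


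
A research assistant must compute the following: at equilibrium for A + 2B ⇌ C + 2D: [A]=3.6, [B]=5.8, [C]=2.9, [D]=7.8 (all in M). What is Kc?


Kc = [C][D]^2/([A][B]^2)
= (2.9^1 × 7.8^2)/(3.6^1 × 5.8^2)
= 176.436/121.104
= 1.457

1.457


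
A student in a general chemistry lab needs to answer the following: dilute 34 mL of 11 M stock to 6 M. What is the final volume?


C1V1 = C2V2
11 × 34 = 6 × V2
V2 = 374/6 = 62.33 mL

62.33 mL


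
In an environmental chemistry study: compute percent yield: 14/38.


% yield = actual/theoretical × 100
= 14/38 × 100
= 36.84%

36.84%


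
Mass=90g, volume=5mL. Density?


ρ = mass/volume
= 90/5
= 18.0 g/mL

18.0 g/mL


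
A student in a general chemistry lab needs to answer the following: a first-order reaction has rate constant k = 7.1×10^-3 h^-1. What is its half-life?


t½ = ln2/k = 0.693147/(7.1×10^-3 h^-1)
= 97.63 h

97.63 h


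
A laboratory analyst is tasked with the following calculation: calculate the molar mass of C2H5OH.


M(C2H5OH) = 2×12.01 + 6×1.008 + 1×16.0
= 24.02 + 6.05 + 16.0
= 46.07 g/mol

46.07 g/mol


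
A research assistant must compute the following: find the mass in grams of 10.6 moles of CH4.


M(CH4) = 16.04 g/mol
mass = n × M = 10.6 × 16.04 = 170.02 g

170.02 g


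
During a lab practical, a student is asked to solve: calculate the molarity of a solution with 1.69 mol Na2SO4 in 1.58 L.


M = n/V = 1.69/1.58 = 1.070 mol/L

1.070 M


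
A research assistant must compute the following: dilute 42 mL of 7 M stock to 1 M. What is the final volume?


C1V1 = C2V2
7 × 42 = 1 × V2
V2 = 294/1 = 294.0 mL

294.0 mL


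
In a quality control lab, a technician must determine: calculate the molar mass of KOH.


M(KOH) = 1×39.1 + 1×16.0 + 1×1.008
= 39.1 + 16.0 + 1.01
= 56.11 g/mol

56.11 g/mol


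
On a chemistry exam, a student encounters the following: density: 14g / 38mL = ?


ρ = mass/volume
= 14/38
= 0.368 g/mL

0.368 g/mL


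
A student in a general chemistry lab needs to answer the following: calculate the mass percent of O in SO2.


M(SO2) = 1×32.07 + 2×16.0 = 64.07 g/mol
Mass of O = 2 × 16.0 = 32.00 g/mol
% O = 32.00/64.07 × 100 = 49.95%

49.95%


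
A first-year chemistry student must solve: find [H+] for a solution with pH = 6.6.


[H+] = 10^(-pH) = 10^(-6.6)
= 2.51×10^-7 M

2.51×10^-7 M


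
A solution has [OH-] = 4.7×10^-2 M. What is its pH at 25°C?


pOH = -log10([OH-]) = -log10(4.7×10^-2)
= 2 - log10(4.7) = 1.33
pH = 14 - pOH = 14 - 1.33 = 12.67

12.67


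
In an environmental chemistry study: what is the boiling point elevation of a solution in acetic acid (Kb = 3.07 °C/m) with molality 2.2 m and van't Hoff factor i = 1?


ΔTb = Kb × m × i
= 3.07 × 2.2 × 1
= 6.754 °C

6.754 °C


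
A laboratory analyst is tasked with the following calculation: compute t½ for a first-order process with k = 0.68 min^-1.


t½ = ln2/k = 0.693147/(0.68 min^-1)
= 1.019 min

1.019 min


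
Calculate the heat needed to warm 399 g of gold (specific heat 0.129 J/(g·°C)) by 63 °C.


q = mcΔT = 399 × 0.129 × 63
= 3242.67 J

3242.67 J


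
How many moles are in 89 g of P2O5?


M(P2O5) = 141.94 g/mol
n = mass/M = 89/141.94 = 0.627 mol

0.627 mol


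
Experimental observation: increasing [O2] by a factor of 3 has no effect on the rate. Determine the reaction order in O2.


rate ∝ [O2]^n
rate ∝ [O2]^0
Order in O2: 0

0


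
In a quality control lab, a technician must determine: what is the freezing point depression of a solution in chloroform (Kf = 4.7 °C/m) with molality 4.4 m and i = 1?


ΔTf = Kf × m × i
= 4.7 × 4.4 × 1
= 20.68 °C

20.68 °C


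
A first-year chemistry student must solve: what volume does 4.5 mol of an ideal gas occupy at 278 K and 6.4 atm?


PV = nRT  (R = 0.08206 L·atm/(mol·K))
V = nRT/P = 4.5×0.08206×278/6.4
= 16.04 L

16.04 L


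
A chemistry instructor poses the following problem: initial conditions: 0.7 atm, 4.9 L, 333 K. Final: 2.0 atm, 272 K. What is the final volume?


P1V1/T1 = P2V2/T2
V2 = P1V1T2/(T1P2)
= 0.7×4.9×272/(333×2.0)
= 1.401 L

1.401 L


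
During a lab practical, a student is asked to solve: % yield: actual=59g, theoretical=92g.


% yield = actual/theoretical × 100
= 59/92 × 100
= 64.13%

64.13%


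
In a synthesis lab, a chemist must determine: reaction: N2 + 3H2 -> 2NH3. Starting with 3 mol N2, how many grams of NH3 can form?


Mole ratio NH3:N2 = 2:1
n(NH3) = 3 × 2/1 = 6.000 mol
mass = 6.000 × 17.03 = 102.18 g

102.18 g


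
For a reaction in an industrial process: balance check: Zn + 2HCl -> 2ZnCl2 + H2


Equation: Zn + 2HCl -> 2ZnCl2 + H2
Check atoms: Cl: 2≠4, H: 2=2, Zn: 1≠2
Not balanced

No, not balanced


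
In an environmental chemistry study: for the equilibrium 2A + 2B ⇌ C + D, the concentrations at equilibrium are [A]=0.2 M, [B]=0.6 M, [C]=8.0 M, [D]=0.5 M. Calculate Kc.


Kc = [C][D]/([A]^2[B]^2)
= (8.0^1 × 0.5^1)/(0.2^2 × 0.6^2)
= 4/0.0144
= 277.8

277.8


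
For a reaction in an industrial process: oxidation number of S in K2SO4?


2(+1) + x + 4(-2) = 0, so x = +6
Oxidation number: +6

+6


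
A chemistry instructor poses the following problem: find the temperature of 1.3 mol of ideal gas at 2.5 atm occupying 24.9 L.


PV = nRT  (R = 0.08206 L·atm/(mol·K))
T = PV/(nR) = 2.5×24.9/(1.3×0.08206)
= 62.25/0.106678
= 583.53 K

583.53 K


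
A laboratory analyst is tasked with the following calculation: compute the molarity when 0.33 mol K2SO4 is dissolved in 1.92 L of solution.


M = n/V = 0.33/1.92 = 0.172 mol/L

0.172 M


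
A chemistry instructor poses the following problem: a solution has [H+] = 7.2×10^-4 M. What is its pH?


pH = -log10([H+]) = -log10(7.2×10^-4)
= 4 - log10(7.2)
= 4 - 0.86
= 3.14

3.14


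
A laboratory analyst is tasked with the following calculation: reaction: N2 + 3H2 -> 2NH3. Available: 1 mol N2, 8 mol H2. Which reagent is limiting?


Mole ratio available / coefficient:
  N2: 1/1 = 1.000
  H2: 8/3 = 2.667
Smaller ratio is limiting.

N2


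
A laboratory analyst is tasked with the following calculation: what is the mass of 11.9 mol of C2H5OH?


M(C2H5OH) = 46.07 g/mol
mass = n × M = 11.9 × 46.07 = 548.23 g

548.23 g


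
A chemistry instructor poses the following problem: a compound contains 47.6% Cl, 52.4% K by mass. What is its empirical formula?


Assume 100 g sample. Moles of each element:
  Cl: 47.6/35.45 = 1.343 mol
  K: 52.4/39.1 = 1.34 mol
Divide by smallest (1.34):
  Cl: 1.343/1.34 = 1.0
  K: 1.34/1.34 = 1.0
Empirical formula: KCl

KCl


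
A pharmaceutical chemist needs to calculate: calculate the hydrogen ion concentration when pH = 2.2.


[H+] = 10^(-pH) = 10^(-2.2)
= 6.31×10^-3 M

6.31×10^-3 M


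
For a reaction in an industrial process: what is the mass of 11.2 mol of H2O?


M(H2O) = 18.02 g/mol
mass = n × M = 11.2 × 18.02 = 201.82 g

201.82 g


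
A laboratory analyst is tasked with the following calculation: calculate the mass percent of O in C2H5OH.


M(C2H5OH) = 2×12.01 + 6×1.008 + 1×16.0 = 46.068 g/mol
Mass of O = 1 × 16.0 = 16.00 g/mol
% O = 16.00/46.068 × 100 = 34.73%

34.73%


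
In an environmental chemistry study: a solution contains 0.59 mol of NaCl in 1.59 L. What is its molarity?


M = n/V = 0.59/1.59 = 0.371 mol/L

0.371 M


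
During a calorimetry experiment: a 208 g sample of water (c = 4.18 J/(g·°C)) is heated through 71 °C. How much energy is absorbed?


q = mcΔT = 208 × 4.18 × 71
= 61730.24 J

61730.24 J


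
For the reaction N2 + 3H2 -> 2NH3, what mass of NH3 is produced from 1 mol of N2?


Mole ratio NH3:N2 = 2:1
n(NH3) = 1 × 2/1 = 2.000 mol
mass = 2.000 × 17.03 = 34.06 g

34.06 g


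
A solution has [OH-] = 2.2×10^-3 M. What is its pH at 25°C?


pOH = -log10([OH-]) = -log10(2.2×10^-3)
= 3 - log10(2.2) = 2.66
pH = 14 - pOH = 14 - 2.66 = 11.34

11.34


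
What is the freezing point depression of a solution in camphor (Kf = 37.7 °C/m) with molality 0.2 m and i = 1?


ΔTf = Kf × m × i
= 37.7 × 0.2 × 1
= 7.54 °C

7.54 °C


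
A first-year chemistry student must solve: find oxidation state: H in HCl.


H is +1 with nonmetals
Oxidation number: +1

+1


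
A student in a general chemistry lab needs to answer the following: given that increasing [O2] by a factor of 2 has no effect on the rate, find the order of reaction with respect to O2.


rate ∝ [O2]^n
rate ∝ [O2]^0
Order in O2: 0

0


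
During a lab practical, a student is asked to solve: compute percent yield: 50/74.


% yield = actual/theoretical × 100
= 50/74 × 100
= 67.57%

67.57%


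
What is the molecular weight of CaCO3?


M(CaCO3) = 1×40.08 + 1×12.01 + 3×16.0
= 40.08 + 12.01 + 48.0
= 100.09 g/mol

100.09 g/mol


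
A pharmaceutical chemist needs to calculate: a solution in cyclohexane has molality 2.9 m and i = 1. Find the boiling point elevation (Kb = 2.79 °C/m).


ΔTb = Kb × m × i
= 2.79 × 2.9 × 1
= 8.091 °C

8.091 °C


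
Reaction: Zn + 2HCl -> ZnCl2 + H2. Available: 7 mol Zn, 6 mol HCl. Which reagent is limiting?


Mole ratio available / coefficient:
  Zn: 7/1 = 7.000
  HCl: 6/2 = 3.000
Smaller ratio is limiting.

HCl


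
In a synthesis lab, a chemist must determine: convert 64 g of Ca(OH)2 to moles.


M(Ca(OH)2) = 74.1 g/mol
n = mass/M = 64/74.1 = 0.8637 mol

0.8637 mol


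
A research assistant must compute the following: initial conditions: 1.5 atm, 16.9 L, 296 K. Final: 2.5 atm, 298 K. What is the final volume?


P1V1/T1 = P2V2/T2
V2 = P1V1T2/(T1P2)
= 1.5×16.9×298/(296×2.5)
= 10.209 L

10.209 L


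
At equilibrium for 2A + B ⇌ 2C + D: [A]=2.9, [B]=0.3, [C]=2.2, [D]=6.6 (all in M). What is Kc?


Kc = [C]^2[D]/([A]^2[B])
= (2.2^2 × 6.6^1)/(2.9^2 × 0.3^1)
= 31.944/2.523
= 12.66

12.66


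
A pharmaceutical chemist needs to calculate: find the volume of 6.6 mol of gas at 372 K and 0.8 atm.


PV = nRT  (R = 0.08206 L·atm/(mol·K))
V = nRT/P = 6.6×0.08206×372/0.8
= 251.842 L

251.842 L


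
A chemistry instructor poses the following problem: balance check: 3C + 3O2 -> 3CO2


Equation: 3C + 3O2 -> 3CO2
Check atoms: C: 3=3, O: 6=6
Balanced

Yes, balanced


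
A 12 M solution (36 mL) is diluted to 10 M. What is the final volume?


C1V1 = C2V2
12 × 36 = 10 × V2
V2 = 432/10 = 43.2 mL

43.2 mL


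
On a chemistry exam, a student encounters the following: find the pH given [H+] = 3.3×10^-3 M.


pH = -log10([H+]) = -log10(3.3×10^-3)
= 3 - log10(3.3)
= 3 - 0.52
= 2.48

2.48
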